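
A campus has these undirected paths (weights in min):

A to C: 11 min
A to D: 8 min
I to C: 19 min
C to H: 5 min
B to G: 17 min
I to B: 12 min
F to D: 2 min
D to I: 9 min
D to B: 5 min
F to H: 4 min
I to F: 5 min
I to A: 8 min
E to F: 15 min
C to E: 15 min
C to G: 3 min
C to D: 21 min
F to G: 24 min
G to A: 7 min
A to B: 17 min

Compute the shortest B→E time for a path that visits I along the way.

32 min

Best B to I: B–I costing 12
Best I to E: I–F–E costing 20
Total via I: 12 + 20 = 32 min.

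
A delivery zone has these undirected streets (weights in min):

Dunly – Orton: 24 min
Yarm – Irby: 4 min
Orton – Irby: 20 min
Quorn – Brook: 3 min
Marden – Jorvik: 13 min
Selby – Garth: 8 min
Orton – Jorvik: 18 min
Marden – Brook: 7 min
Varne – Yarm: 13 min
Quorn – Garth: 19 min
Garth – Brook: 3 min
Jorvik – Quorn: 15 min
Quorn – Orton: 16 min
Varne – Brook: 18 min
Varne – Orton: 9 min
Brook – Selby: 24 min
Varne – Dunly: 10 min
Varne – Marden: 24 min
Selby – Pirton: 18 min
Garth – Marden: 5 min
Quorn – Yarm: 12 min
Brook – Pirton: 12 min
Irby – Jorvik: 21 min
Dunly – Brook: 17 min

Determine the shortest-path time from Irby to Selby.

30 min

Compare a few routes:
Irby → Yarm → Quorn → Brook → Garth → Selby: 4+12+3+3+8 = 30
Irby → Yarm → Quorn → Brook → Marden → Garth → Selby: 4+12+3+7+5+8 = 39
Cheapest is Irby → Yarm → Quorn → Brook → Garth → Selby at 30 min.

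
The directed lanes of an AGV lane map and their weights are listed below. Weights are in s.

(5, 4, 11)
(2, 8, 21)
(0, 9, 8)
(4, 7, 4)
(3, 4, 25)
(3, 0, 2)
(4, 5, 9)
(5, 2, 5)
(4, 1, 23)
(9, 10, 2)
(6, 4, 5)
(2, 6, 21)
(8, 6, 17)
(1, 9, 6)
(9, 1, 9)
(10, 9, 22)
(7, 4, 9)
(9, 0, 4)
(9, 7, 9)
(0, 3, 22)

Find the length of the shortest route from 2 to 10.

Shortest distances from 2:
2: 0
6: 21  (via 2)
8: 21  (via 2)
4: 26  (via 6)
7: 30  (via 4)
5: 35  (via 4)
1: 49  (via 4)
9: 55  (via 1)
10: 57  (via 9)
Shortest route: 2–6–4–1–9–10 = 57 s.

57 s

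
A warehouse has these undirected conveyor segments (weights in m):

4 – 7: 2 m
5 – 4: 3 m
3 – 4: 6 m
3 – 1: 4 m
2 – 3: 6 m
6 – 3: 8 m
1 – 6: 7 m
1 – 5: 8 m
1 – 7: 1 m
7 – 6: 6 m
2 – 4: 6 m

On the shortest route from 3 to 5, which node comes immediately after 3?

Compare a few routes:
3 → 1 → 5: 4+8 = 12
3 → 1 → 7 → 4 → 5: 4+1+2+3 = 10
3 → 4 → 5: 6+3 = 9
The minimum is 9 m via 3 → 4 → 5.
So from 3 the first move is to 4.

4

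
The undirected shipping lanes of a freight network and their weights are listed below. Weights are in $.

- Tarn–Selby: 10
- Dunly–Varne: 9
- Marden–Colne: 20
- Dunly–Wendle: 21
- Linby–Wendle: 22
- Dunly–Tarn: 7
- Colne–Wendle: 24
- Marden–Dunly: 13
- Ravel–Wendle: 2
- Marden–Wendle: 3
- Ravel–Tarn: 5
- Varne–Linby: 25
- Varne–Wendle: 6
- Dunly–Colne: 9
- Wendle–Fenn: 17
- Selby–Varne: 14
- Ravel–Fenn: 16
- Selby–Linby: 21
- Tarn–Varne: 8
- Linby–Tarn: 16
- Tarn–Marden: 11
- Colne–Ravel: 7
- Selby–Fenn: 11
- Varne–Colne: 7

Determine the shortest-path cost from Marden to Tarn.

$10

Settle nodes by increasing distance from Marden:
Marden: 0
Wendle: 3  (via Marden)
Ravel: 5  (via Wendle)
Varne: 9  (via Wendle)
Tarn: 10  (via Ravel)
Shortest route: Marden–Wendle–Ravel–Tarn = $10.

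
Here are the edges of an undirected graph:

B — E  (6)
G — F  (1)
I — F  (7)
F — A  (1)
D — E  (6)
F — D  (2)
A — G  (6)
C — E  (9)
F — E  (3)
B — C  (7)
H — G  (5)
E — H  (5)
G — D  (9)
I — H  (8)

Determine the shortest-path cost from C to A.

Settle nodes by increasing distance from C:
C: 0
B: 7  (via C)
E: 9  (via C)
F: 12  (via E)
A: 13  (via F)
Shortest route: C–E–F–A = 13.

13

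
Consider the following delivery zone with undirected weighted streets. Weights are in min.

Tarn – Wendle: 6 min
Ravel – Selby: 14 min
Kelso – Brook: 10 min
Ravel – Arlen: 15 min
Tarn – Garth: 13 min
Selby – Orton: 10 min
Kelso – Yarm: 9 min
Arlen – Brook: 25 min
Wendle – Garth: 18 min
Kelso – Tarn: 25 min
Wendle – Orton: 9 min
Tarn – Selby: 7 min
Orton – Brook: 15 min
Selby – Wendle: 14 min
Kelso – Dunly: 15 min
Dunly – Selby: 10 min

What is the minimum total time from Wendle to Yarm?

40 min

Running Dijkstra from Wendle:
Wendle: 0
Tarn: 6  (via Wendle)
Orton: 9  (via Wendle)
Selby: 13  (via Tarn)
Garth: 18  (via Wendle)
Dunly: 23  (via Selby)
Brook: 24  (via Orton)
Ravel: 27  (via Selby)
Kelso: 31  (via Tarn)
Yarm: 40  (via Kelso)
Shortest route: Wendle–Tarn–Kelso–Yarm = 40 min.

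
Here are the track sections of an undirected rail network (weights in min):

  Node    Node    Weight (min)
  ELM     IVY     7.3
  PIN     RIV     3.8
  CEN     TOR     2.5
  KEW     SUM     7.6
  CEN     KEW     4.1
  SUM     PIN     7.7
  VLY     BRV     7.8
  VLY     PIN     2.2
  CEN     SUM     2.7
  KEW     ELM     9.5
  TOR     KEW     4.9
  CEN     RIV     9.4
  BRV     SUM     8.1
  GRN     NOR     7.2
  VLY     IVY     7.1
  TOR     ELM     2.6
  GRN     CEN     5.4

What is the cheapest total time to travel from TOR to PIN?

12.9 min

Running Dijkstra from TOR:
TOR: 0
CEN: 2.5  (via TOR)
ELM: 2.6  (via TOR)
KEW: 4.9  (via TOR)
SUM: 5.2  (via CEN)
GRN: 7.9  (via CEN)
IVY: 9.9  (via ELM)
RIV: 11.9  (via CEN)
PIN: 12.9  (via SUM)
Shortest route: TOR → CEN → SUM → PIN = 12.9 min.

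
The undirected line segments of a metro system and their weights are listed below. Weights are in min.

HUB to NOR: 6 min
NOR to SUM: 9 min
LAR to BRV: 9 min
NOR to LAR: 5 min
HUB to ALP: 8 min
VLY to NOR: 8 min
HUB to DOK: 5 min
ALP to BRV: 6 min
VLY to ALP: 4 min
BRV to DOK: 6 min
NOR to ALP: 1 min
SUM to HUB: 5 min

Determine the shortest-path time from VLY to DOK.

16 min

Settle nodes by increasing distance from VLY:
VLY: 0
ALP: 4  (via VLY)
NOR: 5  (via ALP)
BRV: 10  (via ALP)
LAR: 10  (via NOR)
HUB: 11  (via NOR)
SUM: 14  (via NOR)
DOK: 16  (via BRV)
Shortest route: VLY–ALP–BRV–DOK = 16 min.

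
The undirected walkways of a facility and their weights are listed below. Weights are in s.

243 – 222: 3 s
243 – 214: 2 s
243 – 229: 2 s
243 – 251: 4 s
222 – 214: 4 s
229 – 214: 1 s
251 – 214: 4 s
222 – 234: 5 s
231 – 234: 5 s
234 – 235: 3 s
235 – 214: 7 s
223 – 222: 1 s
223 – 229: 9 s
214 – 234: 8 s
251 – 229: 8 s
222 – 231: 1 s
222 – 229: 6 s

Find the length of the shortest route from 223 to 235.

Compare a few routes:
223–222–231–234–235: 1+1+5+3 = 10
223–222–214–235: 1+4+7 = 12
223–222–243–214–235: 1+3+2+7 = 13
223–222–234–235: 1+5+3 = 9
The minimum is 9 s via 223–222–234–235.

9 s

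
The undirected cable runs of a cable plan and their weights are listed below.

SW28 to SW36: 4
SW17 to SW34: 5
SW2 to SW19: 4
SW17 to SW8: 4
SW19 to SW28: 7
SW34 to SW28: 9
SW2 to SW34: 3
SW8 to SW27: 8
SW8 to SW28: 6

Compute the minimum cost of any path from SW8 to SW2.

12

Running Dijkstra from SW8:
SW8: 0
SW17: 4  (via SW8)
SW28: 6  (via SW8)
SW27: 8  (via SW8)
SW34: 9  (via SW17)
SW36: 10  (via SW28)
SW2: 12  (via SW34)
Shortest route: SW8–SW17–SW34–SW2 = 12.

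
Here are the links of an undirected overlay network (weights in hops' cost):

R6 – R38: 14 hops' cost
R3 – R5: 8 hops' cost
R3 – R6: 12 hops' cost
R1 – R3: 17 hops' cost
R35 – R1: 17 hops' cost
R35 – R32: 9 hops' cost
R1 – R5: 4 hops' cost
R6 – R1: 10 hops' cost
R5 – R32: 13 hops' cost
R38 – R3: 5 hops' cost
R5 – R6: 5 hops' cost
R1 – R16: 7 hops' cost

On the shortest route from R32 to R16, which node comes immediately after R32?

Candidate routes:
R32 - R35 - R1 - R16: 9+17+7 = 33
R32 - R5 - R1 - R16: 13+4+7 = 24
Cheapest is R32 - R5 - R1 - R16 at 24 hops' cost.
So from R32 the first move is to R5.

R5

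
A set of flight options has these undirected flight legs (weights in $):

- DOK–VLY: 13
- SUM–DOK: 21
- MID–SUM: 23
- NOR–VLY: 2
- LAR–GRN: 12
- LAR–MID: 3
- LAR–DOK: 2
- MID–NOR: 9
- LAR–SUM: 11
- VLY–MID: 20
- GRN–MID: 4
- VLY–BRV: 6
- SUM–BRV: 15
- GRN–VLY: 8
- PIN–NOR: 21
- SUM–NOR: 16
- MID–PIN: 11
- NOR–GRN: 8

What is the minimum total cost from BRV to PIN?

Shortest distances from BRV:
BRV: 0
VLY: 6  (via BRV)
NOR: 8  (via VLY)
GRN: 14  (via VLY)
SUM: 15  (via BRV)
MID: 17  (via NOR)
DOK: 19  (via VLY)
LAR: 20  (via MID)
PIN: 28  (via MID)
Shortest route: BRV–VLY–NOR–MID–PIN = $28.

$28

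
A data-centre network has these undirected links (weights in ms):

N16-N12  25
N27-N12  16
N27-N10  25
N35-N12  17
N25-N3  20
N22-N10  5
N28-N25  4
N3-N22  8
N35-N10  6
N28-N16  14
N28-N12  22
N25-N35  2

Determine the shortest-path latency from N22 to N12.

Running Dijkstra from N22:
N22: 0
N10: 5  (via N22)
N3: 8  (via N22)
N35: 11  (via N10)
N25: 13  (via N35)
N28: 17  (via N25)
N12: 28  (via N35)
Shortest route: N22 → N10 → N35 → N12 = 28 ms.

28 ms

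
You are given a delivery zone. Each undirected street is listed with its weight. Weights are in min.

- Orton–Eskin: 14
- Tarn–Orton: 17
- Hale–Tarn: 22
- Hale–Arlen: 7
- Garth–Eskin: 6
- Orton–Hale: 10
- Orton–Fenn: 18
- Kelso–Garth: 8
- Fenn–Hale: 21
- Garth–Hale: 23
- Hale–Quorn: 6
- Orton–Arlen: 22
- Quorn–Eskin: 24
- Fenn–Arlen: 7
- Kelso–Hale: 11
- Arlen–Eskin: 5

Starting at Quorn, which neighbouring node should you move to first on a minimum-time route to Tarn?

Compare a few routes:
Quorn → Hale → Arlen → Eskin → Orton → Tarn: 6+7+5+14+17 = 49
Quorn → Hale → Arlen → Orton → Tarn: 6+7+22+17 = 52
Quorn → Hale → Orton → Tarn: 6+10+17 = 33
Quorn → Hale → Tarn: 6+22 = 28
Cheapest is Quorn → Hale → Tarn at 28 min.
So from Quorn the first move is to Hale.

Hale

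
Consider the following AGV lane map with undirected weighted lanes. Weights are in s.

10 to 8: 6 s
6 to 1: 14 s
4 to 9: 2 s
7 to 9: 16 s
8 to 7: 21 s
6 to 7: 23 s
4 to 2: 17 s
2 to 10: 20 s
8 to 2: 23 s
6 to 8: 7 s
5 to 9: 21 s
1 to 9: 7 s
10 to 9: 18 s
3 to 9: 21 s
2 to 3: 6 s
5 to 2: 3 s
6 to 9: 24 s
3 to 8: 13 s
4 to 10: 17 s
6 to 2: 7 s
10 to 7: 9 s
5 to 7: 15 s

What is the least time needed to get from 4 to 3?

23 s

Enumerating some paths:
4–9–3: 2+21 = 23
4–9–1–6–2–3: 2+7+14+7+6 = 36
4–9–5–2–3: 2+21+3+6 = 32
Cheapest is 4–9–3 at 23 s.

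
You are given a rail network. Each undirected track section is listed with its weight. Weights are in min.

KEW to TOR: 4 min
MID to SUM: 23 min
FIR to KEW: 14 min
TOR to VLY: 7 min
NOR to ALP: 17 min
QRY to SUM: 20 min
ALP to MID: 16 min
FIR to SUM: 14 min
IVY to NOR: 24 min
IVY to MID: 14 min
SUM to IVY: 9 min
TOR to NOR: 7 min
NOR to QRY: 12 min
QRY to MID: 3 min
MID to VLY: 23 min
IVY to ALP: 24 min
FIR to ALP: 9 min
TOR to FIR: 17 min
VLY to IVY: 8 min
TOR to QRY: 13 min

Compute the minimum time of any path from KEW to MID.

20 min

Enumerating some paths:
KEW → TOR → NOR → QRY → MID: 4+7+12+3 = 26
KEW → TOR → QRY → MID: 4+13+3 = 20
KEW → TOR → VLY → IVY → MID: 4+7+8+14 = 33
Cheapest is KEW → TOR → QRY → MID at 20 min.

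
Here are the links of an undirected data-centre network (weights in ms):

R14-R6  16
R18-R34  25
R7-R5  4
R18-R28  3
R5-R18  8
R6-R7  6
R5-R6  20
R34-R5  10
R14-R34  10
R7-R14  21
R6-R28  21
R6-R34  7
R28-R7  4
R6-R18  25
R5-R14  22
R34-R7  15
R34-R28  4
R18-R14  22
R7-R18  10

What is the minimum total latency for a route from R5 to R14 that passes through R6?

26 ms

Shortest R5→R6: R5 → R7 → R6 = 10
Shortest R6→R14: R6 → R14 = 16
Total via R6: 10 + 16 = 26 ms.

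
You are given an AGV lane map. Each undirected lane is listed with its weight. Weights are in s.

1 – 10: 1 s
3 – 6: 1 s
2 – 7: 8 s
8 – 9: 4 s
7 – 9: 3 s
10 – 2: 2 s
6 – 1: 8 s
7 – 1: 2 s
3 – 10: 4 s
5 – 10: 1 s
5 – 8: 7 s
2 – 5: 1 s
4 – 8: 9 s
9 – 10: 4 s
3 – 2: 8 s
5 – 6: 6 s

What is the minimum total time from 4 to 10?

Candidate routes:
4 - 8 - 5 - 2 - 10: 9+7+1+2 = 19
4 - 8 - 9 - 10: 9+4+4 = 17
4 - 8 - 9 - 7 - 1 - 10: 9+4+3+2+1 = 19
4 - 8 - 9 - 7 - 2 - 10: 9+4+3+8+2 = 26
Cheapest is 4 - 8 - 9 - 10 at 17 s.

17 s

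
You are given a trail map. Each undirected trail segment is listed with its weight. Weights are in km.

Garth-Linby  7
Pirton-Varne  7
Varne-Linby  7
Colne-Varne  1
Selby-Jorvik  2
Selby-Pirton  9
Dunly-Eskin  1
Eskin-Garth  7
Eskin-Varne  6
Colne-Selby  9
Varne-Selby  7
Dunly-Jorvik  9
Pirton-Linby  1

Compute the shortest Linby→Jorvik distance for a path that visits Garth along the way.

Shortest Linby→Garth: Linby → Garth = 7
Best Garth to Jorvik: Garth → Eskin → Dunly → Jorvik costing 17
Total via Garth: 7 + 17 = 24 km.

24 km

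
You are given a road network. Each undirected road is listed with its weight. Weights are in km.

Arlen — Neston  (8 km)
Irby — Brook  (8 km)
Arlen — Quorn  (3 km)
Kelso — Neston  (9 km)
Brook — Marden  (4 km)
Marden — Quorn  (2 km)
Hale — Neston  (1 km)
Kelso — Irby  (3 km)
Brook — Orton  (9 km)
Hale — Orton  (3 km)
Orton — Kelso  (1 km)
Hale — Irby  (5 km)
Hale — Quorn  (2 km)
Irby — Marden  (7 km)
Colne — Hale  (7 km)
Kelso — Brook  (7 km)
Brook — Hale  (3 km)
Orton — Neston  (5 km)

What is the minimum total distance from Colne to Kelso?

Running Dijkstra from Colne:
Colne: 0
Hale: 7  (via Colne)
Neston: 8  (via Hale)
Quorn: 9  (via Hale)
Brook: 10  (via Hale)
Orton: 10  (via Hale)
Kelso: 11  (via Orton)
Shortest route: Colne–Hale–Orton–Kelso = 11 km.

11 km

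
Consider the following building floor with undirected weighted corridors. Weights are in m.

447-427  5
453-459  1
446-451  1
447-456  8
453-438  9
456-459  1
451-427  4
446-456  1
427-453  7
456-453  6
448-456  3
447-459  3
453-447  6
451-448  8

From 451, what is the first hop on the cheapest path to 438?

446

Enumerating some paths:
451 → 427 → 453 → 438: 4+7+9 = 20
451 → 446 → 456 → 453 → 438: 1+1+6+9 = 17
451 → 446 → 456 → 459 → 447 → 453 → 438: 1+1+1+3+6+9 = 21
451 → 446 → 456 → 459 → 453 → 438: 1+1+1+1+9 = 13
Cheapest is 451 → 446 → 456 → 459 → 453 → 438 at 13 m.
So from 451 the first move is to 446.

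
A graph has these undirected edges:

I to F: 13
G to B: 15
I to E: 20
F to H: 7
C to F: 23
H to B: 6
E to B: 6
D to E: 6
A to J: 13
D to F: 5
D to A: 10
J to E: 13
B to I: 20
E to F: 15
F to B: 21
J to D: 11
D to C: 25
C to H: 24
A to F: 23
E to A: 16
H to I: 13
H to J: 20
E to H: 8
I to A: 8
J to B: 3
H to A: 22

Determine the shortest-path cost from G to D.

Shortest distances from G:
G: 0
B: 15  (via G)
J: 18  (via B)
E: 21  (via B)
H: 21  (via B)
D: 27  (via E)
Shortest route: G–B–E–D = 27.

27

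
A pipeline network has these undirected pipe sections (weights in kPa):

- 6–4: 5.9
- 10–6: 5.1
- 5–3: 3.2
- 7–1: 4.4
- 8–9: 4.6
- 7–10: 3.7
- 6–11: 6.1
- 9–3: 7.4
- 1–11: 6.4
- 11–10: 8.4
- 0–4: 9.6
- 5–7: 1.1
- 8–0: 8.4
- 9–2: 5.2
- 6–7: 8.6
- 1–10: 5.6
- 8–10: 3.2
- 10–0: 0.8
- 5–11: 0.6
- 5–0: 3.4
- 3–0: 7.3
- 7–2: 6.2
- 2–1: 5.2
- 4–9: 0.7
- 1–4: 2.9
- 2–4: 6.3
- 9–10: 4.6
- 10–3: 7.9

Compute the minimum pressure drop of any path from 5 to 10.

Running Dijkstra from 5:
5: 0
11: 0.6  (via 5)
7: 1.1  (via 5)
3: 3.2  (via 5)
0: 3.4  (via 5)
10: 4.2  (via 0)
Shortest route: 5 → 0 → 10 = 4.2 kPa.

4.2 kPa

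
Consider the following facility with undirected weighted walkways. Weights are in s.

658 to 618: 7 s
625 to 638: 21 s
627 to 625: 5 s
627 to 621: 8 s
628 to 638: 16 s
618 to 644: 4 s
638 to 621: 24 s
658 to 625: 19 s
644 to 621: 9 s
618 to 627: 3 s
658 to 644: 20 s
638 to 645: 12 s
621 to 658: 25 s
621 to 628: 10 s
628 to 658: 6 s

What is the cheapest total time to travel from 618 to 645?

Running Dijkstra from 618:
618: 0
627: 3  (via 618)
644: 4  (via 618)
658: 7  (via 618)
625: 8  (via 627)
621: 11  (via 627)
628: 13  (via 658)
638: 29  (via 625)
645: 41  (via 638)
Shortest route: 618–627–625–638–645 = 41 s.

41 s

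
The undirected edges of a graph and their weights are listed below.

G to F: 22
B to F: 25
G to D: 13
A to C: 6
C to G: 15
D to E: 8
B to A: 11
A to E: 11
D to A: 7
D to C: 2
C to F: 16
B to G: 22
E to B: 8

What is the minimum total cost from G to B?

22

Candidate routes:
G–B: 22 = 22
G–D–E–B: 13+8+8 = 29
G–D–A–B: 13+7+11 = 31
G–C–A–B: 15+6+11 = 32
The minimum is 22 via G–B.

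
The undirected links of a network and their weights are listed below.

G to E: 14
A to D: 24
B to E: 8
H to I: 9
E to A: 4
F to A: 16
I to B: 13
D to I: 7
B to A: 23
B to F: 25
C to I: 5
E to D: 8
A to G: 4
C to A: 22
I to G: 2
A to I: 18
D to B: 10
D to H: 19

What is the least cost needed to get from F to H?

Shortest distances from F:
F: 0
A: 16  (via F)
E: 20  (via A)
G: 20  (via A)
I: 22  (via G)
B: 25  (via F)
C: 27  (via I)
D: 28  (via E)
H: 31  (via I)
Shortest route: F → A → G → I → H = 31.

31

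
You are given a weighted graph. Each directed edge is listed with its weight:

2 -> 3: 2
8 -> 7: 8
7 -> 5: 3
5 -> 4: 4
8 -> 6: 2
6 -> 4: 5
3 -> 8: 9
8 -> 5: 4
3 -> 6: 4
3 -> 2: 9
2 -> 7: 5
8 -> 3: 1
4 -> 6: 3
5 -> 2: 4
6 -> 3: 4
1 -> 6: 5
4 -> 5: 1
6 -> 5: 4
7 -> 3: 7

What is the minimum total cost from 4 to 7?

Candidate routes:
4–6–5–2–7: 3+4+4+5 = 16
4–5–2–7: 1+4+5 = 10
Cheapest is 4–5–2–7 at 10.

10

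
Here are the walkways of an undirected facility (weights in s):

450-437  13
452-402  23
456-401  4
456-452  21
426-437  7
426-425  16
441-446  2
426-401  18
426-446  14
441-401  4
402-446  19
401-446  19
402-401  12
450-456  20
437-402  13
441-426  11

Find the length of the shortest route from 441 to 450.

Shortest distances from 441:
441: 0
446: 2  (via 441)
401: 4  (via 441)
456: 8  (via 401)
426: 11  (via 441)
402: 16  (via 401)
437: 18  (via 426)
425: 27  (via 426)
450: 28  (via 456)
Shortest route: 441 → 401 → 456 → 450 = 28 s.

28 s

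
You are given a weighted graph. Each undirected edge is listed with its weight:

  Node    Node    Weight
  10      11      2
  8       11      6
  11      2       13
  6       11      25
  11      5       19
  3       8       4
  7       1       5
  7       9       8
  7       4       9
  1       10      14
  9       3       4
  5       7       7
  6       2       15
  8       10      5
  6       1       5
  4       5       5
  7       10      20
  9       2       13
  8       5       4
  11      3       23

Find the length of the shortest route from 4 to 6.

Compare a few routes:
4 - 7 - 1 - 6: 9+5+5 = 19
4 - 5 - 8 - 3 - 9 - 7 - 1 - 6: 5+4+4+4+8+5+5 = 35
4 - 5 - 7 - 1 - 6: 5+7+5+5 = 22
4 - 5 - 8 - 10 - 1 - 6: 5+4+5+14+5 = 33
Cheapest is 4 - 7 - 1 - 6 at 19.

19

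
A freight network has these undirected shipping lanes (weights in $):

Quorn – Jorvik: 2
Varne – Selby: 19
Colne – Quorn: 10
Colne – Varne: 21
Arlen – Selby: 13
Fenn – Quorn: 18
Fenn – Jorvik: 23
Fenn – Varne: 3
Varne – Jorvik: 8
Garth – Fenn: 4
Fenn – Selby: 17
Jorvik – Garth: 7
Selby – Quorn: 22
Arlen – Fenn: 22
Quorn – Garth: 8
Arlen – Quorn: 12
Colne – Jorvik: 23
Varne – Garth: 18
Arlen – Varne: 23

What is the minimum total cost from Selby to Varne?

Running Dijkstra from Selby:
Selby: 0
Arlen: 13  (via Selby)
Fenn: 17  (via Selby)
Varne: 19  (via Selby)
Shortest route: Selby → Varne = $19.

$19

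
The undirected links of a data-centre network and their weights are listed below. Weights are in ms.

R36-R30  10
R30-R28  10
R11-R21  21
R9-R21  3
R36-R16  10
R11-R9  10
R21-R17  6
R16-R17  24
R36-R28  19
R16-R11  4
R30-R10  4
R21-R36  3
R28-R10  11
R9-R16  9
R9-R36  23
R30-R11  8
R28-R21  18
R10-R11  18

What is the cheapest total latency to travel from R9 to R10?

20 ms

Compare a few routes:
R9 - R21 - R36 - R30 - R10: 3+3+10+4 = 20
R9 - R11 - R30 - R10: 10+8+4 = 22
Cheapest is R9 - R21 - R36 - R30 - R10 at 20 ms.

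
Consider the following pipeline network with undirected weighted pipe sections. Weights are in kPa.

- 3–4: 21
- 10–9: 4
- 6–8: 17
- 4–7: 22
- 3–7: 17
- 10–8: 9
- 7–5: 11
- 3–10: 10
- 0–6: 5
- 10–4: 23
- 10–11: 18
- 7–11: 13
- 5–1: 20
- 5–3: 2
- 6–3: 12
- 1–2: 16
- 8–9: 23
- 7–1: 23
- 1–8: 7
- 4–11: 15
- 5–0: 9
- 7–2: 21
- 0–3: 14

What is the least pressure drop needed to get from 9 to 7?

27 kPa

Enumerating some paths:
9 - 10 - 11 - 7: 4+18+13 = 35
9 - 10 - 8 - 1 - 7: 4+9+7+23 = 43
9 - 10 - 3 - 5 - 7: 4+10+2+11 = 27
9 - 10 - 3 - 7: 4+10+17 = 31
The minimum is 27 kPa via 9 - 10 - 3 - 5 - 7.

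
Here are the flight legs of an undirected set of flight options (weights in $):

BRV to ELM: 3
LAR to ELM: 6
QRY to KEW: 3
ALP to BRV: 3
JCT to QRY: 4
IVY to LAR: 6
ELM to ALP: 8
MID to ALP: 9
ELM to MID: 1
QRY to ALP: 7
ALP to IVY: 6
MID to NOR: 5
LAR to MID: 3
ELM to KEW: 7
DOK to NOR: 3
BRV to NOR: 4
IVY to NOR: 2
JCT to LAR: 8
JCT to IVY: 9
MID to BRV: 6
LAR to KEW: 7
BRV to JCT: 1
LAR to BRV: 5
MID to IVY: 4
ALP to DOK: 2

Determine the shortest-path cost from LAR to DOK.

$10

Shortest distances from LAR:
LAR: 0
MID: 3  (via LAR)
ELM: 4  (via MID)
BRV: 5  (via LAR)
JCT: 6  (via BRV)
IVY: 6  (via LAR)
KEW: 7  (via LAR)
ALP: 8  (via BRV)
NOR: 8  (via MID)
QRY: 10  (via JCT)
DOK: 10  (via ALP)
Shortest route: LAR–BRV–ALP–DOK = $10.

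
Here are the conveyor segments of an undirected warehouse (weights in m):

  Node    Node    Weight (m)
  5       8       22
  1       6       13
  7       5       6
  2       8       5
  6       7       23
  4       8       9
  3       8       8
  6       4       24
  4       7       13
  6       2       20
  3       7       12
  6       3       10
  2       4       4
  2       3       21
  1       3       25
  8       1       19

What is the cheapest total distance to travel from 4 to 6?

Compare a few routes:
4 → 8 → 2 → 6: 9+5+20 = 34
4 → 8 → 3 → 6: 9+8+10 = 27
4 → 2 → 8 → 3 → 6: 4+5+8+10 = 27
4 → 6: 24 = 24
Cheapest is 4 → 6 at 24 m.

24 m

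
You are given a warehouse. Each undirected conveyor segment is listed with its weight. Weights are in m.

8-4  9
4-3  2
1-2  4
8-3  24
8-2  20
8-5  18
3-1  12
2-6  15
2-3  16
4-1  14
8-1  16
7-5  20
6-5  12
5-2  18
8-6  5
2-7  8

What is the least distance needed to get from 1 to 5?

Shortest distances from 1:
1: 0
2: 4  (via 1)
3: 12  (via 1)
7: 12  (via 2)
4: 14  (via 1)
8: 16  (via 1)
6: 19  (via 2)
5: 22  (via 2)
Shortest route: 1 → 2 → 5 = 22 m.

22 m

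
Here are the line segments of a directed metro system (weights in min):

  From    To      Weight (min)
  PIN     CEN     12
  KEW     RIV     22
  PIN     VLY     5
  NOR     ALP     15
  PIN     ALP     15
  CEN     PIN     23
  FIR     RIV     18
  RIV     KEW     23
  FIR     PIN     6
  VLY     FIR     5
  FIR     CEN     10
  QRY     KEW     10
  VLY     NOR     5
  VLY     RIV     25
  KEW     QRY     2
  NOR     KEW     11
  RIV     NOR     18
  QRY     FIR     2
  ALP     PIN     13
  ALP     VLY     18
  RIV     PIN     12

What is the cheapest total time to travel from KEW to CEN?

Running Dijkstra from KEW:
KEW: 0
QRY: 2  (via KEW)
FIR: 4  (via QRY)
PIN: 10  (via FIR)
CEN: 14  (via FIR)
Shortest route: KEW → QRY → FIR → CEN = 14 min.

14 min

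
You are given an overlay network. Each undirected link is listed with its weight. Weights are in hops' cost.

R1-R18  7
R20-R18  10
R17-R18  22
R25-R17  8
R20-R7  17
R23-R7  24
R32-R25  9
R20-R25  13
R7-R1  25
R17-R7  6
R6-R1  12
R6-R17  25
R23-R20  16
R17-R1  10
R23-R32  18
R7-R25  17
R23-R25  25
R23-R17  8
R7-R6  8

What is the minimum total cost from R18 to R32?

32 hops' cost

Enumerating some paths:
R18 - R1 - R17 - R25 - R32: 7+10+8+9 = 34
R18 - R20 - R25 - R32: 10+13+9 = 32
Cheapest is R18 - R20 - R25 - R32 at 32 hops' cost.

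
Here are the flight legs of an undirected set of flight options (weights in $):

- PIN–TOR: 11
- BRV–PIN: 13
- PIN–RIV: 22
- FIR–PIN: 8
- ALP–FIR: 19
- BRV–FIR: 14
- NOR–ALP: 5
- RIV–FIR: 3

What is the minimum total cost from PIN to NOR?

Shortest distances from PIN:
PIN: 0
FIR: 8  (via PIN)
TOR: 11  (via PIN)
RIV: 11  (via FIR)
BRV: 13  (via PIN)
ALP: 27  (via FIR)
NOR: 32  (via ALP)
Shortest route: PIN–FIR–ALP–NOR = $32.

$32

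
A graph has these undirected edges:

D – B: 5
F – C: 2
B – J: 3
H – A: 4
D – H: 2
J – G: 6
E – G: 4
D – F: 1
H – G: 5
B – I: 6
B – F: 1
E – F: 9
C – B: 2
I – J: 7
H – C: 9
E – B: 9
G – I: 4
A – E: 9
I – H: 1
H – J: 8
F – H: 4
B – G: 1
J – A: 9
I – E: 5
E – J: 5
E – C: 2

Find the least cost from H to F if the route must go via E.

Shortest H→E: H → I → E = 6
Best E to F: E → C → F costing 4
Total via E: 6 + 4 = 10.

10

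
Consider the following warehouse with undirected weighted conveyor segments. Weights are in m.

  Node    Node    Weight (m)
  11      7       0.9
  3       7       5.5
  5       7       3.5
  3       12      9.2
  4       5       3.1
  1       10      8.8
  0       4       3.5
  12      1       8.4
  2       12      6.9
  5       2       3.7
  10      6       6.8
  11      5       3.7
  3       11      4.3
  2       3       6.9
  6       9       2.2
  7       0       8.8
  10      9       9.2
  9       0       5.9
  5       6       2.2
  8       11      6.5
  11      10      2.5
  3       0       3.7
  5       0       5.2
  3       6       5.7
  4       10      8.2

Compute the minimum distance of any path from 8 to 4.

Compare a few routes:
8 - 11 - 5 - 4: 6.5+3.7+3.1 = 13.3
8 - 11 - 7 - 5 - 4: 6.5+0.9+3.5+3.1 = 14
The minimum is 13.3 m via 8 - 11 - 5 - 4.

13.3 m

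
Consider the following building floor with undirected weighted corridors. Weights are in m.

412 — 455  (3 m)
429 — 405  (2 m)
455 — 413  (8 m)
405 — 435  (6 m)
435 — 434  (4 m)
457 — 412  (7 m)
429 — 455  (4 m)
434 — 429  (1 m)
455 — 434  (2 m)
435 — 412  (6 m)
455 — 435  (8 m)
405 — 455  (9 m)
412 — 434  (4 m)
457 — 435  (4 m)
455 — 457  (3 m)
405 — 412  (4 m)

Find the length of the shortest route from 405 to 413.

13 m

Running Dijkstra from 405:
405: 0
429: 2  (via 405)
434: 3  (via 429)
412: 4  (via 405)
455: 5  (via 434)
435: 6  (via 405)
457: 8  (via 455)
413: 13  (via 455)
Shortest route: 405–429–434–455–413 = 13 m.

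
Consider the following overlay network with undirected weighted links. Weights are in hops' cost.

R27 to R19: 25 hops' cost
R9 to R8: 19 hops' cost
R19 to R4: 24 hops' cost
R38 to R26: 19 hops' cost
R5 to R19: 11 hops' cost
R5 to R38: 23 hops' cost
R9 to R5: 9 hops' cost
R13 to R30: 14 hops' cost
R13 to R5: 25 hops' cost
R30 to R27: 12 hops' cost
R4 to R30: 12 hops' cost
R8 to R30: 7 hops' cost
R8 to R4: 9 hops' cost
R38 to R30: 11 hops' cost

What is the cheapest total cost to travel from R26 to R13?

Candidate routes:
R26 → R38 → R5 → R13: 19+23+25 = 67
R26 → R38 → R30 → R13: 19+11+14 = 44
R26 → R38 → R30 → R8 → R9 → R5 → R13: 19+11+7+19+9+25 = 90
The minimum is 44 hops' cost via R26 → R38 → R30 → R13.

44 hops' cost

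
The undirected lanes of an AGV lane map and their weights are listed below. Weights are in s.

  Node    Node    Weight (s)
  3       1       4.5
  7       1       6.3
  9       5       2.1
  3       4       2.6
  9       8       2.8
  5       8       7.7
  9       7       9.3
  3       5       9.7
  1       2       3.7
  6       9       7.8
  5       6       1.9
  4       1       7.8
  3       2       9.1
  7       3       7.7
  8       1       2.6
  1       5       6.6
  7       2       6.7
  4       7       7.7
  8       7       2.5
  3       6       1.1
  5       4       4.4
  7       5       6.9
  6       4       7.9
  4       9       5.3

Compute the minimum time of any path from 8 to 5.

Candidate routes:
8 → 5: 7.7 = 7.7
8 → 9 → 5: 2.8+2.1 = 4.9
8 → 7 → 5: 2.5+6.9 = 9.4
8 → 1 → 5: 2.6+6.6 = 9.2
Cheapest is 8 → 9 → 5 at 4.9 s.

4.9 s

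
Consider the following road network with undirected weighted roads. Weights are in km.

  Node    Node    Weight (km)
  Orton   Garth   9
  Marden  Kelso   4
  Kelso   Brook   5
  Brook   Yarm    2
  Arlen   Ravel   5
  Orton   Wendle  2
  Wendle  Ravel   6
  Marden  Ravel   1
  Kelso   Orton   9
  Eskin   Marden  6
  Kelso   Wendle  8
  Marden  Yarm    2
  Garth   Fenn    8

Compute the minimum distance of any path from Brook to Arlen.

10 km

Settle nodes by increasing distance from Brook:
Brook: 0
Yarm: 2  (via Brook)
Marden: 4  (via Yarm)
Ravel: 5  (via Marden)
Kelso: 5  (via Brook)
Eskin: 10  (via Marden)
Arlen: 10  (via Ravel)
Shortest route: Brook–Yarm–Marden–Ravel–Arlen = 10 km.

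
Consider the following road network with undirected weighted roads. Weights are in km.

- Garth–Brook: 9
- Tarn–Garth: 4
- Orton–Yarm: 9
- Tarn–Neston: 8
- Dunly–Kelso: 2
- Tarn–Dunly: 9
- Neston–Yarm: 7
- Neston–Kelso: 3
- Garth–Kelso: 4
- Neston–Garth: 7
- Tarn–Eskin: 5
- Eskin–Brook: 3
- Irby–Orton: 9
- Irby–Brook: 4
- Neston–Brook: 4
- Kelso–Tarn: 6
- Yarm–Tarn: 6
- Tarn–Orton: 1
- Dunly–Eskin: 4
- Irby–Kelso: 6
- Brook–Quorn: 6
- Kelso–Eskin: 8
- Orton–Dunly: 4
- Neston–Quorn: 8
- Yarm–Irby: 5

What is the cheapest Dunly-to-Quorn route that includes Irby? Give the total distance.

Best Dunly to Irby: Dunly → Kelso → Irby costing 8
Shortest Irby→Quorn: Irby → Brook → Quorn = 10
Total via Irby: 8 + 10 = 18 km.

18 km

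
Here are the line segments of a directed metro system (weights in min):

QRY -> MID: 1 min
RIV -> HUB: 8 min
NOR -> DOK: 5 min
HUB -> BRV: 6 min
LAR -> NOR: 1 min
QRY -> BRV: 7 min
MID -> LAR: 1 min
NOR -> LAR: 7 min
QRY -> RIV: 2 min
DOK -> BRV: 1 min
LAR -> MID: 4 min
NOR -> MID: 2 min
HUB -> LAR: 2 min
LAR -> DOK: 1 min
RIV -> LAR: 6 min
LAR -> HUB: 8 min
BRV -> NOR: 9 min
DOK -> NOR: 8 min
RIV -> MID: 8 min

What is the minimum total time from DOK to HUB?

Settle nodes by increasing distance from DOK:
DOK: 0
BRV: 1  (via DOK)
NOR: 8  (via DOK)
MID: 10  (via NOR)
LAR: 11  (via MID)
HUB: 19  (via LAR)
Shortest route: DOK–NOR–MID–LAR–HUB = 19 min.

19 min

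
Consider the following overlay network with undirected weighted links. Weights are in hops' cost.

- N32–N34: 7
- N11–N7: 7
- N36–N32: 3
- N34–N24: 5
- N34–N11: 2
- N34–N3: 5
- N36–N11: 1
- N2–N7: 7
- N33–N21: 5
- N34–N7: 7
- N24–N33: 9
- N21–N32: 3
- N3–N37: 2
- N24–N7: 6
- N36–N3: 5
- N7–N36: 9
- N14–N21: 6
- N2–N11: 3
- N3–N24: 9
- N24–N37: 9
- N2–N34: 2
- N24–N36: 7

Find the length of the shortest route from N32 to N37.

10 hops' cost

Candidate routes:
N32 → N34 → N3 → N37: 7+5+2 = 14
N32 → N36 → N3 → N37: 3+5+2 = 10
N32 → N36 → N11 → N34 → N3 → N37: 3+1+2+5+2 = 13
Cheapest is N32 → N36 → N3 → N37 at 10 hops' cost.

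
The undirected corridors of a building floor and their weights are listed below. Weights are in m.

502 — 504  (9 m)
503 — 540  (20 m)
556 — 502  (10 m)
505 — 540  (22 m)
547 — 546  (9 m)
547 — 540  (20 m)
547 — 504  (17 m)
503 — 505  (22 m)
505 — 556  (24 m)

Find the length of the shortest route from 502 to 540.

46 m

Enumerating some paths:
502–504–547–540: 9+17+20 = 46
502–556–505–503–540: 10+24+22+20 = 76
502–556–505–540: 10+24+22 = 56
Cheapest is 502–504–547–540 at 46 m.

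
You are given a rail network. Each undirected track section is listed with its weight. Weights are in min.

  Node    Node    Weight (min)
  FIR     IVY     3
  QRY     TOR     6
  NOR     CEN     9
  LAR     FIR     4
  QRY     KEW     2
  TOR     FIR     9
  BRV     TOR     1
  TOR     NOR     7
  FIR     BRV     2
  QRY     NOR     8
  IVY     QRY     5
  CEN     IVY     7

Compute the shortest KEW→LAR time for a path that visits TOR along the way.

Shortest KEW→TOR: KEW–QRY–TOR = 8
Shortest TOR→LAR: TOR–BRV–FIR–LAR = 7
Total via TOR: 8 + 7 = 15 min.

15 min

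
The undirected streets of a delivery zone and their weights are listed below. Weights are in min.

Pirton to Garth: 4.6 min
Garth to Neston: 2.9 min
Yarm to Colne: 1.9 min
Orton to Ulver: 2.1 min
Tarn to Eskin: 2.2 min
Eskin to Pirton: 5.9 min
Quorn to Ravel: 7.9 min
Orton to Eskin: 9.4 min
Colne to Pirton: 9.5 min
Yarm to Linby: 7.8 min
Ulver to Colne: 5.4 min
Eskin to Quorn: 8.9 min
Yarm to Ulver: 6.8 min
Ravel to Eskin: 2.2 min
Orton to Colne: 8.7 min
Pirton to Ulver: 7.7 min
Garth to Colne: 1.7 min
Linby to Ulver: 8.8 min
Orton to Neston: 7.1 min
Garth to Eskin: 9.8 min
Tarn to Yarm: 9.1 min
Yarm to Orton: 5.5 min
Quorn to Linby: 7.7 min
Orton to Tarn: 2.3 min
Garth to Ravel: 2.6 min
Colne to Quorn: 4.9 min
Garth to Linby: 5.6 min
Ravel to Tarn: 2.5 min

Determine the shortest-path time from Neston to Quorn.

Shortest distances from Neston:
Neston: 0
Garth: 2.9  (via Neston)
Colne: 4.6  (via Garth)
Ravel: 5.5  (via Garth)
Yarm: 6.5  (via Colne)
Orton: 7.1  (via Neston)
Pirton: 7.5  (via Garth)
Eskin: 7.7  (via Ravel)
Tarn: 8  (via Ravel)
Linby: 8.5  (via Garth)
Ulver: 9.2  (via Orton)
Quorn: 9.5  (via Colne)
Shortest route: Neston → Garth → Colne → Quorn = 9.5 min.

9.5 min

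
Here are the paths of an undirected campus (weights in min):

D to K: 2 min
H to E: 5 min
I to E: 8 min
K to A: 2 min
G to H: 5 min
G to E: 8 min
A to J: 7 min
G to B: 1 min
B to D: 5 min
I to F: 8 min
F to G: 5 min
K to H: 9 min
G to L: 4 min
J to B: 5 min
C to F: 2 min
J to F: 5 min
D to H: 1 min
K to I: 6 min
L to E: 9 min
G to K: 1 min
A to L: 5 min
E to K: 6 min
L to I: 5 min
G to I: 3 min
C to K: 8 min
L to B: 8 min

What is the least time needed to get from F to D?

8 min

Enumerating some paths:
F → G → H → D: 5+5+1 = 11
F → C → K → D: 2+8+2 = 12
F → G → B → D: 5+1+5 = 11
F → G → K → D: 5+1+2 = 8
The minimum is 8 min via F → G → K → D.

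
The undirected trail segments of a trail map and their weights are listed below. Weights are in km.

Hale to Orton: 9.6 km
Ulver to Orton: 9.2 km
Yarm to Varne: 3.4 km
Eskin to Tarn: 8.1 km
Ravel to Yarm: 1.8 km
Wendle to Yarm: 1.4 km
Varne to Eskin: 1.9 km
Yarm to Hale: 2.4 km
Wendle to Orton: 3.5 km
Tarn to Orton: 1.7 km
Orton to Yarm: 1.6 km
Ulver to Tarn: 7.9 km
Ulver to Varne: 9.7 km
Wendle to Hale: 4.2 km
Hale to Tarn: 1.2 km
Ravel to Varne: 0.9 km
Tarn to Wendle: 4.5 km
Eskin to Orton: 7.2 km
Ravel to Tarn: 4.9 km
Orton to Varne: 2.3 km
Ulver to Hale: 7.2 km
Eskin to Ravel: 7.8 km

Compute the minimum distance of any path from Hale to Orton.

Running Dijkstra from Hale:
Hale: 0
Tarn: 1.2  (via Hale)
Yarm: 2.4  (via Hale)
Orton: 2.9  (via Tarn)
Shortest route: Hale → Tarn → Orton = 2.9 km.

2.9 km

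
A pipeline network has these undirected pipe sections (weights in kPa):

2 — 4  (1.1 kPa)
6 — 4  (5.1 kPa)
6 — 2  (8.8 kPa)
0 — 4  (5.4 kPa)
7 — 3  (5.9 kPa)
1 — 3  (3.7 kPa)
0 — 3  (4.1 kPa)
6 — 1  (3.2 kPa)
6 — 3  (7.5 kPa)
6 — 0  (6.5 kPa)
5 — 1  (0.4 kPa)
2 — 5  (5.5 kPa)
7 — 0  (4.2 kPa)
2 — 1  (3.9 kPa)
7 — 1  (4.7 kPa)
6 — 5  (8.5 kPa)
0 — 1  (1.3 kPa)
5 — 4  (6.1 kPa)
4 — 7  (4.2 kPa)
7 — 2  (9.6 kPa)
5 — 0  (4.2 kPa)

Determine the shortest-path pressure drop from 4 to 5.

5.4 kPa

Enumerating some paths:
4 - 5: 6.1 = 6.1
4 - 2 - 1 - 5: 1.1+3.9+0.4 = 5.4
Cheapest is 4 - 2 - 1 - 5 at 5.4 kPa.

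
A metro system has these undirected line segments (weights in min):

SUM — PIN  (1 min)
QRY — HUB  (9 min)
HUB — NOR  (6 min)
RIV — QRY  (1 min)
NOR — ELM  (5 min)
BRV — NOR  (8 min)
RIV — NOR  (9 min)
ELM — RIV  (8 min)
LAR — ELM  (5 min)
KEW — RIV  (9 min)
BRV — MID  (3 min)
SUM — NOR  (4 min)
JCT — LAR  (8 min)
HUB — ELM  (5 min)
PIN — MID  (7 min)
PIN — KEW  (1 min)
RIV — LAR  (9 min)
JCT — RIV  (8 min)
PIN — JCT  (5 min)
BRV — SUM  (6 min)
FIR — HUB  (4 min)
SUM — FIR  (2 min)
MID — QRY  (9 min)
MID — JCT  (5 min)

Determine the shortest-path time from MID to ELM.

16 min

Candidate routes:
MID - JCT - LAR - ELM: 5+8+5 = 18
MID - BRV - SUM - NOR - ELM: 3+6+4+5 = 18
MID - BRV - NOR - ELM: 3+8+5 = 16
MID - PIN - SUM - NOR - ELM: 7+1+4+5 = 17
Cheapest is MID - BRV - NOR - ELM at 16 min.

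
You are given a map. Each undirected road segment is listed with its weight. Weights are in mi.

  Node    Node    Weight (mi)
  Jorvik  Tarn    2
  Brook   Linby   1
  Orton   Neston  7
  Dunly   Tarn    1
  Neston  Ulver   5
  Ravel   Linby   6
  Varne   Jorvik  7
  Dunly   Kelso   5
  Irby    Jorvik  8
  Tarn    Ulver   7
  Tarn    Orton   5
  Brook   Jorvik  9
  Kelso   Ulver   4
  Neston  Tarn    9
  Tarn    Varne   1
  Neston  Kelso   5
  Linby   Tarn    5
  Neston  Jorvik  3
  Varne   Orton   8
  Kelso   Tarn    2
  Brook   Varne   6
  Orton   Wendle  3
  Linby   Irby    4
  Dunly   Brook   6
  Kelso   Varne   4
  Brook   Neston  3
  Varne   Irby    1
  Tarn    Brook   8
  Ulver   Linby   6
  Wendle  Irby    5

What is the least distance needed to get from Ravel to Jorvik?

Enumerating some paths:
Ravel–Linby–Brook–Neston–Jorvik: 6+1+3+3 = 13
Ravel–Linby–Irby–Varne–Tarn–Jorvik: 6+4+1+1+2 = 14
Ravel–Linby–Brook–Jorvik: 6+1+9 = 16
The minimum is 13 mi via Ravel–Linby–Brook–Neston–Jorvik.

13 mi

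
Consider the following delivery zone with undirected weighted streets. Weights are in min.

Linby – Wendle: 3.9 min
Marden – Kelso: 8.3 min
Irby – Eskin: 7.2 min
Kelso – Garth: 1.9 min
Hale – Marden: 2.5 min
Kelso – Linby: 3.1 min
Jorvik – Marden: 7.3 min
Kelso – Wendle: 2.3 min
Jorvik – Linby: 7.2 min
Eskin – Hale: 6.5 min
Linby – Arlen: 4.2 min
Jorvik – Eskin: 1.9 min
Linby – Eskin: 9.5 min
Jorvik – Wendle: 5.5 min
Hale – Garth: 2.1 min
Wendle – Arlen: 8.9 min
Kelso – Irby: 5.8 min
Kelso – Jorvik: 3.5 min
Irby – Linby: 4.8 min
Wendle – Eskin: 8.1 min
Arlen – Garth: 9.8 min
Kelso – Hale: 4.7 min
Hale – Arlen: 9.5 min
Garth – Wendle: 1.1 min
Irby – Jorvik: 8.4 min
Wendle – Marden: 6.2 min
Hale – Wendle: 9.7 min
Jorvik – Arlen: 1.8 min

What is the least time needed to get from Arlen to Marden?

9.1 min

Running Dijkstra from Arlen:
Arlen: 0
Jorvik: 1.8  (via Arlen)
Eskin: 3.7  (via Jorvik)
Linby: 4.2  (via Arlen)
Kelso: 5.3  (via Jorvik)
Garth: 7.2  (via Kelso)
Wendle: 7.3  (via Jorvik)
Irby: 9  (via Linby)
Marden: 9.1  (via Jorvik)
Shortest route: Arlen → Jorvik → Marden = 9.1 min.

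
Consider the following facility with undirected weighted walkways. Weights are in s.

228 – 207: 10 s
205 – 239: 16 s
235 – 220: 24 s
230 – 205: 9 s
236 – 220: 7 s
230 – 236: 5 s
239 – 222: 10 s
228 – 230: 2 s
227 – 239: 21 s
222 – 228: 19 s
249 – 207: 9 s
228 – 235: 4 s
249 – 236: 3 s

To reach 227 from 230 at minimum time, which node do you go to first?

205

Candidate routes:
230 → 236 → 249 → 207 → 228 → 222 → 239 → 227: 5+3+9+10+19+10+21 = 77
230 → 228 → 222 → 239 → 227: 2+19+10+21 = 52
230 → 205 → 239 → 227: 9+16+21 = 46
230 → 236 → 220 → 235 → 228 → 222 → 239 → 227: 5+7+24+4+19+10+21 = 90
Cheapest is 230 → 205 → 239 → 227 at 46 s.
So from 230 the first move is to 205.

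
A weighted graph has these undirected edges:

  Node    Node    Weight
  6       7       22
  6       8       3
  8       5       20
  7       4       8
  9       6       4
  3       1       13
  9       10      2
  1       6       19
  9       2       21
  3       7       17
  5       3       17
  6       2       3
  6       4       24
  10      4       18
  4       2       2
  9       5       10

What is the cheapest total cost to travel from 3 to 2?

Enumerating some paths:
3 - 5 - 9 - 6 - 2: 17+10+4+3 = 34
3 - 7 - 4 - 2: 17+8+2 = 27
Cheapest is 3 - 7 - 4 - 2 at 27.

27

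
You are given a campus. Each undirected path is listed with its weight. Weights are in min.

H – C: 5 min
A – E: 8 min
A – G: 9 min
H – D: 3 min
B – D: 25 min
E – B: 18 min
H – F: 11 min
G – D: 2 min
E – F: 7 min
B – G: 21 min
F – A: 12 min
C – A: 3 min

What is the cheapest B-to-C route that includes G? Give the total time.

31 min

Best B to G: B → G costing 21
Shortest G→C: G → D → H → C = 10
Total via G: 21 + 10 = 31 min.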